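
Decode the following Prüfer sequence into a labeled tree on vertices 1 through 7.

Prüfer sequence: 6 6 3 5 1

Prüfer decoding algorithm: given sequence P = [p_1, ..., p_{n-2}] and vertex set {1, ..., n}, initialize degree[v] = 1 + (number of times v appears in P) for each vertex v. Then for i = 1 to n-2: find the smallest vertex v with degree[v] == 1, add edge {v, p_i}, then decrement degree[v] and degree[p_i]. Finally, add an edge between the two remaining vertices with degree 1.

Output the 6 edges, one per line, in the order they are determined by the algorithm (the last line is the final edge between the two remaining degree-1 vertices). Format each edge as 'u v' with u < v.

Initial degrees: {1:2, 2:1, 3:2, 4:1, 5:2, 6:3, 7:1}
Step 1: smallest deg-1 vertex = 2, p_1 = 6. Add edge {2,6}. Now deg[2]=0, deg[6]=2.
Step 2: smallest deg-1 vertex = 4, p_2 = 6. Add edge {4,6}. Now deg[4]=0, deg[6]=1.
Step 3: smallest deg-1 vertex = 6, p_3 = 3. Add edge {3,6}. Now deg[6]=0, deg[3]=1.
Step 4: smallest deg-1 vertex = 3, p_4 = 5. Add edge {3,5}. Now deg[3]=0, deg[5]=1.
Step 5: smallest deg-1 vertex = 5, p_5 = 1. Add edge {1,5}. Now deg[5]=0, deg[1]=1.
Final: two remaining deg-1 vertices are 1, 7. Add edge {1,7}.

Answer: 2 6
4 6
3 6
3 5
1 5
1 7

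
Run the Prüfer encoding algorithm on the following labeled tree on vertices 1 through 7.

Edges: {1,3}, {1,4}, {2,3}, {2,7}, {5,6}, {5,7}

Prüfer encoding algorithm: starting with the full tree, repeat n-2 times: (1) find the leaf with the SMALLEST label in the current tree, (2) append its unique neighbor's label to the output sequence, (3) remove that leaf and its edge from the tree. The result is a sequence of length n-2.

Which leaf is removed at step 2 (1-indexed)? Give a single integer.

Step 1: current leaves = {4,6}. Remove leaf 4 (neighbor: 1).
Step 2: current leaves = {1,6}. Remove leaf 1 (neighbor: 3).

Answer: 1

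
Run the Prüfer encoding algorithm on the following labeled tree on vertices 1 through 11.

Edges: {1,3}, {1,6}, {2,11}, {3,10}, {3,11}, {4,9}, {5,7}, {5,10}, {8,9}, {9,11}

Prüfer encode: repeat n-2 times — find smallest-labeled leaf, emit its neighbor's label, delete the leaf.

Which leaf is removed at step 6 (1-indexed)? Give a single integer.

Answer: 5

Derivation:
Step 1: current leaves = {2,4,6,7,8}. Remove leaf 2 (neighbor: 11).
Step 2: current leaves = {4,6,7,8}. Remove leaf 4 (neighbor: 9).
Step 3: current leaves = {6,7,8}. Remove leaf 6 (neighbor: 1).
Step 4: current leaves = {1,7,8}. Remove leaf 1 (neighbor: 3).
Step 5: current leaves = {7,8}. Remove leaf 7 (neighbor: 5).
Step 6: current leaves = {5,8}. Remove leaf 5 (neighbor: 10).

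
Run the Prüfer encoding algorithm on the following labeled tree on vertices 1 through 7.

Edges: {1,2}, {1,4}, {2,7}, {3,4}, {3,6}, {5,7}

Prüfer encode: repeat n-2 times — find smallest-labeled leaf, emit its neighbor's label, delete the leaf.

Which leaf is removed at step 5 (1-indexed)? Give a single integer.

Answer: 1

Derivation:
Step 1: current leaves = {5,6}. Remove leaf 5 (neighbor: 7).
Step 2: current leaves = {6,7}. Remove leaf 6 (neighbor: 3).
Step 3: current leaves = {3,7}. Remove leaf 3 (neighbor: 4).
Step 4: current leaves = {4,7}. Remove leaf 4 (neighbor: 1).
Step 5: current leaves = {1,7}. Remove leaf 1 (neighbor: 2).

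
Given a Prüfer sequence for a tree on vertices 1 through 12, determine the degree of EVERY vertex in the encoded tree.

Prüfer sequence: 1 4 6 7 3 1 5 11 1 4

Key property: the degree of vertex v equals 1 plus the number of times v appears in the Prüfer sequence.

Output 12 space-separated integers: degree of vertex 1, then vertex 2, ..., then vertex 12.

p_1 = 1: count[1] becomes 1
p_2 = 4: count[4] becomes 1
p_3 = 6: count[6] becomes 1
p_4 = 7: count[7] becomes 1
p_5 = 3: count[3] becomes 1
p_6 = 1: count[1] becomes 2
p_7 = 5: count[5] becomes 1
p_8 = 11: count[11] becomes 1
p_9 = 1: count[1] becomes 3
p_10 = 4: count[4] becomes 2
Degrees (1 + count): deg[1]=1+3=4, deg[2]=1+0=1, deg[3]=1+1=2, deg[4]=1+2=3, deg[5]=1+1=2, deg[6]=1+1=2, deg[7]=1+1=2, deg[8]=1+0=1, deg[9]=1+0=1, deg[10]=1+0=1, deg[11]=1+1=2, deg[12]=1+0=1

Answer: 4 1 2 3 2 2 2 1 1 1 2 1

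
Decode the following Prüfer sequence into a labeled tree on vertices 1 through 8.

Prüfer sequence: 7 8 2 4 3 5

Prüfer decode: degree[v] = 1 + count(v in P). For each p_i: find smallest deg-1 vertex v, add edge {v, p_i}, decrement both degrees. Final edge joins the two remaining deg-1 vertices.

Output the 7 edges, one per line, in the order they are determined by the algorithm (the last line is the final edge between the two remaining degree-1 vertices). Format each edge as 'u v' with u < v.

Initial degrees: {1:1, 2:2, 3:2, 4:2, 5:2, 6:1, 7:2, 8:2}
Step 1: smallest deg-1 vertex = 1, p_1 = 7. Add edge {1,7}. Now deg[1]=0, deg[7]=1.
Step 2: smallest deg-1 vertex = 6, p_2 = 8. Add edge {6,8}. Now deg[6]=0, deg[8]=1.
Step 3: smallest deg-1 vertex = 7, p_3 = 2. Add edge {2,7}. Now deg[7]=0, deg[2]=1.
Step 4: smallest deg-1 vertex = 2, p_4 = 4. Add edge {2,4}. Now deg[2]=0, deg[4]=1.
Step 5: smallest deg-1 vertex = 4, p_5 = 3. Add edge {3,4}. Now deg[4]=0, deg[3]=1.
Step 6: smallest deg-1 vertex = 3, p_6 = 5. Add edge {3,5}. Now deg[3]=0, deg[5]=1.
Final: two remaining deg-1 vertices are 5, 8. Add edge {5,8}.

Answer: 1 7
6 8
2 7
2 4
3 4
3 5
5 8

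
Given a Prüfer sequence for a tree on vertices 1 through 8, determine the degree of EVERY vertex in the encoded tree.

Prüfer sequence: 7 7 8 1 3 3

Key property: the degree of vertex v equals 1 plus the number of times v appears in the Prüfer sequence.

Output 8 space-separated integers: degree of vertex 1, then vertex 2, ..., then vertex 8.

p_1 = 7: count[7] becomes 1
p_2 = 7: count[7] becomes 2
p_3 = 8: count[8] becomes 1
p_4 = 1: count[1] becomes 1
p_5 = 3: count[3] becomes 1
p_6 = 3: count[3] becomes 2
Degrees (1 + count): deg[1]=1+1=2, deg[2]=1+0=1, deg[3]=1+2=3, deg[4]=1+0=1, deg[5]=1+0=1, deg[6]=1+0=1, deg[7]=1+2=3, deg[8]=1+1=2

Answer: 2 1 3 1 1 1 3 2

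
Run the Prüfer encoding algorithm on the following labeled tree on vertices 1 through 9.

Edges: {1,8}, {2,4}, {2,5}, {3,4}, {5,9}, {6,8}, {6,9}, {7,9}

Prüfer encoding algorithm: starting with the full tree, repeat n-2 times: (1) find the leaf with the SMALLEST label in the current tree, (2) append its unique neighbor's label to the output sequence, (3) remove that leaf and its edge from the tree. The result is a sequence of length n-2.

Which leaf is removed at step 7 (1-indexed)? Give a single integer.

Step 1: current leaves = {1,3,7}. Remove leaf 1 (neighbor: 8).
Step 2: current leaves = {3,7,8}. Remove leaf 3 (neighbor: 4).
Step 3: current leaves = {4,7,8}. Remove leaf 4 (neighbor: 2).
Step 4: current leaves = {2,7,8}. Remove leaf 2 (neighbor: 5).
Step 5: current leaves = {5,7,8}. Remove leaf 5 (neighbor: 9).
Step 6: current leaves = {7,8}. Remove leaf 7 (neighbor: 9).
Step 7: current leaves = {8,9}. Remove leaf 8 (neighbor: 6).

Answer: 8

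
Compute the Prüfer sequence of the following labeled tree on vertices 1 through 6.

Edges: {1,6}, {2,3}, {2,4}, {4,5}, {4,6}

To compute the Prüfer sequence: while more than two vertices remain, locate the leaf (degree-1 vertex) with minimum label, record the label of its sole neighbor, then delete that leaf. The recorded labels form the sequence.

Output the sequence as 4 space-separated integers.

Answer: 6 2 4 4

Derivation:
Step 1: leaves = {1,3,5}. Remove smallest leaf 1, emit neighbor 6.
Step 2: leaves = {3,5,6}. Remove smallest leaf 3, emit neighbor 2.
Step 3: leaves = {2,5,6}. Remove smallest leaf 2, emit neighbor 4.
Step 4: leaves = {5,6}. Remove smallest leaf 5, emit neighbor 4.
Done: 2 vertices remain (4, 6). Sequence = [6 2 4 4]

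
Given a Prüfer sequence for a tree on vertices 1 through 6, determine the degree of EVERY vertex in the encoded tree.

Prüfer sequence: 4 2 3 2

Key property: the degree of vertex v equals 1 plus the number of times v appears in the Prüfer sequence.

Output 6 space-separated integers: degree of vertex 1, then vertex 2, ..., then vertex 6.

p_1 = 4: count[4] becomes 1
p_2 = 2: count[2] becomes 1
p_3 = 3: count[3] becomes 1
p_4 = 2: count[2] becomes 2
Degrees (1 + count): deg[1]=1+0=1, deg[2]=1+2=3, deg[3]=1+1=2, deg[4]=1+1=2, deg[5]=1+0=1, deg[6]=1+0=1

Answer: 1 3 2 2 1 1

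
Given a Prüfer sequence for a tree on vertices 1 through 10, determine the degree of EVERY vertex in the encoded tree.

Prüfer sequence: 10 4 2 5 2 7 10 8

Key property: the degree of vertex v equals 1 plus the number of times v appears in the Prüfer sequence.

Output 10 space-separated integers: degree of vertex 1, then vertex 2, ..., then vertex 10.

Answer: 1 3 1 2 2 1 2 2 1 3

Derivation:
p_1 = 10: count[10] becomes 1
p_2 = 4: count[4] becomes 1
p_3 = 2: count[2] becomes 1
p_4 = 5: count[5] becomes 1
p_5 = 2: count[2] becomes 2
p_6 = 7: count[7] becomes 1
p_7 = 10: count[10] becomes 2
p_8 = 8: count[8] becomes 1
Degrees (1 + count): deg[1]=1+0=1, deg[2]=1+2=3, deg[3]=1+0=1, deg[4]=1+1=2, deg[5]=1+1=2, deg[6]=1+0=1, deg[7]=1+1=2, deg[8]=1+1=2, deg[9]=1+0=1, deg[10]=1+2=3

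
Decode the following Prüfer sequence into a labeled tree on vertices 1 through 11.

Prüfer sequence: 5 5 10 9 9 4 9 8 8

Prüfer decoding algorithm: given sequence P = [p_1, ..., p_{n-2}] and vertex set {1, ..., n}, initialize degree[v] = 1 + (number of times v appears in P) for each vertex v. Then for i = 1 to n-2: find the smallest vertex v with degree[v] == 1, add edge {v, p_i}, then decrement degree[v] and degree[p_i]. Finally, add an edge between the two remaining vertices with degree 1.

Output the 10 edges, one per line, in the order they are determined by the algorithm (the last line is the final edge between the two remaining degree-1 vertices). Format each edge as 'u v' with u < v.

Initial degrees: {1:1, 2:1, 3:1, 4:2, 5:3, 6:1, 7:1, 8:3, 9:4, 10:2, 11:1}
Step 1: smallest deg-1 vertex = 1, p_1 = 5. Add edge {1,5}. Now deg[1]=0, deg[5]=2.
Step 2: smallest deg-1 vertex = 2, p_2 = 5. Add edge {2,5}. Now deg[2]=0, deg[5]=1.
Step 3: smallest deg-1 vertex = 3, p_3 = 10. Add edge {3,10}. Now deg[3]=0, deg[10]=1.
Step 4: smallest deg-1 vertex = 5, p_4 = 9. Add edge {5,9}. Now deg[5]=0, deg[9]=3.
Step 5: smallest deg-1 vertex = 6, p_5 = 9. Add edge {6,9}. Now deg[6]=0, deg[9]=2.
Step 6: smallest deg-1 vertex = 7, p_6 = 4. Add edge {4,7}. Now deg[7]=0, deg[4]=1.
Step 7: smallest deg-1 vertex = 4, p_7 = 9. Add edge {4,9}. Now deg[4]=0, deg[9]=1.
Step 8: smallest deg-1 vertex = 9, p_8 = 8. Add edge {8,9}. Now deg[9]=0, deg[8]=2.
Step 9: smallest deg-1 vertex = 10, p_9 = 8. Add edge {8,10}. Now deg[10]=0, deg[8]=1.
Final: two remaining deg-1 vertices are 8, 11. Add edge {8,11}.

Answer: 1 5
2 5
3 10
5 9
6 9
4 7
4 9
8 9
8 10
8 11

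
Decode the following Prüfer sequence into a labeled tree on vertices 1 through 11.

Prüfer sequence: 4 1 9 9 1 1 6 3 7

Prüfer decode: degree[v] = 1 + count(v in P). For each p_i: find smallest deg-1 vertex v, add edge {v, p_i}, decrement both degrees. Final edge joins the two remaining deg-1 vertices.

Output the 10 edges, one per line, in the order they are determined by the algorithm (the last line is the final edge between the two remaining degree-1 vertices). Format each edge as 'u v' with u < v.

Initial degrees: {1:4, 2:1, 3:2, 4:2, 5:1, 6:2, 7:2, 8:1, 9:3, 10:1, 11:1}
Step 1: smallest deg-1 vertex = 2, p_1 = 4. Add edge {2,4}. Now deg[2]=0, deg[4]=1.
Step 2: smallest deg-1 vertex = 4, p_2 = 1. Add edge {1,4}. Now deg[4]=0, deg[1]=3.
Step 3: smallest deg-1 vertex = 5, p_3 = 9. Add edge {5,9}. Now deg[5]=0, deg[9]=2.
Step 4: smallest deg-1 vertex = 8, p_4 = 9. Add edge {8,9}. Now deg[8]=0, deg[9]=1.
Step 5: smallest deg-1 vertex = 9, p_5 = 1. Add edge {1,9}. Now deg[9]=0, deg[1]=2.
Step 6: smallest deg-1 vertex = 10, p_6 = 1. Add edge {1,10}. Now deg[10]=0, deg[1]=1.
Step 7: smallest deg-1 vertex = 1, p_7 = 6. Add edge {1,6}. Now deg[1]=0, deg[6]=1.
Step 8: smallest deg-1 vertex = 6, p_8 = 3. Add edge {3,6}. Now deg[6]=0, deg[3]=1.
Step 9: smallest deg-1 vertex = 3, p_9 = 7. Add edge {3,7}. Now deg[3]=0, deg[7]=1.
Final: two remaining deg-1 vertices are 7, 11. Add edge {7,11}.

Answer: 2 4
1 4
5 9
8 9
1 9
1 10
1 6
3 6
3 7
7 11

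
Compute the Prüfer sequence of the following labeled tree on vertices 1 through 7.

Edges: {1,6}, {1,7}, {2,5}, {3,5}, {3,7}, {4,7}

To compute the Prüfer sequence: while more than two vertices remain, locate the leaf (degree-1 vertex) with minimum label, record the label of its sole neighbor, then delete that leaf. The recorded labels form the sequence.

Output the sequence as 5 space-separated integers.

Answer: 5 7 3 7 1

Derivation:
Step 1: leaves = {2,4,6}. Remove smallest leaf 2, emit neighbor 5.
Step 2: leaves = {4,5,6}. Remove smallest leaf 4, emit neighbor 7.
Step 3: leaves = {5,6}. Remove smallest leaf 5, emit neighbor 3.
Step 4: leaves = {3,6}. Remove smallest leaf 3, emit neighbor 7.
Step 5: leaves = {6,7}. Remove smallest leaf 6, emit neighbor 1.
Done: 2 vertices remain (1, 7). Sequence = [5 7 3 7 1]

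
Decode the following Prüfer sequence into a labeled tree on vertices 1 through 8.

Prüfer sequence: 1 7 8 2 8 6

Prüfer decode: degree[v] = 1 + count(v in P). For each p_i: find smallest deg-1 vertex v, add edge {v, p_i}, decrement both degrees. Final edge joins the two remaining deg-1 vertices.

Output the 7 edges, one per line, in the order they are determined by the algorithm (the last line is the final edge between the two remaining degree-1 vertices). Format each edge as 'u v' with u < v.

Initial degrees: {1:2, 2:2, 3:1, 4:1, 5:1, 6:2, 7:2, 8:3}
Step 1: smallest deg-1 vertex = 3, p_1 = 1. Add edge {1,3}. Now deg[3]=0, deg[1]=1.
Step 2: smallest deg-1 vertex = 1, p_2 = 7. Add edge {1,7}. Now deg[1]=0, deg[7]=1.
Step 3: smallest deg-1 vertex = 4, p_3 = 8. Add edge {4,8}. Now deg[4]=0, deg[8]=2.
Step 4: smallest deg-1 vertex = 5, p_4 = 2. Add edge {2,5}. Now deg[5]=0, deg[2]=1.
Step 5: smallest deg-1 vertex = 2, p_5 = 8. Add edge {2,8}. Now deg[2]=0, deg[8]=1.
Step 6: smallest deg-1 vertex = 7, p_6 = 6. Add edge {6,7}. Now deg[7]=0, deg[6]=1.
Final: two remaining deg-1 vertices are 6, 8. Add edge {6,8}.

Answer: 1 3
1 7
4 8
2 5
2 8
6 7
6 8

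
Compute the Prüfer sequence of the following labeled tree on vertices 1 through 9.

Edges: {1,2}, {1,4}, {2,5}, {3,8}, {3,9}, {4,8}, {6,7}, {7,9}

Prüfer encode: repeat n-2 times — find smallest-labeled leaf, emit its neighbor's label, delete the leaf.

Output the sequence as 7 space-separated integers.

Answer: 2 1 4 8 7 9 3

Derivation:
Step 1: leaves = {5,6}. Remove smallest leaf 5, emit neighbor 2.
Step 2: leaves = {2,6}. Remove smallest leaf 2, emit neighbor 1.
Step 3: leaves = {1,6}. Remove smallest leaf 1, emit neighbor 4.
Step 4: leaves = {4,6}. Remove smallest leaf 4, emit neighbor 8.
Step 5: leaves = {6,8}. Remove smallest leaf 6, emit neighbor 7.
Step 6: leaves = {7,8}. Remove smallest leaf 7, emit neighbor 9.
Step 7: leaves = {8,9}. Remove smallest leaf 8, emit neighbor 3.
Done: 2 vertices remain (3, 9). Sequence = [2 1 4 8 7 9 3]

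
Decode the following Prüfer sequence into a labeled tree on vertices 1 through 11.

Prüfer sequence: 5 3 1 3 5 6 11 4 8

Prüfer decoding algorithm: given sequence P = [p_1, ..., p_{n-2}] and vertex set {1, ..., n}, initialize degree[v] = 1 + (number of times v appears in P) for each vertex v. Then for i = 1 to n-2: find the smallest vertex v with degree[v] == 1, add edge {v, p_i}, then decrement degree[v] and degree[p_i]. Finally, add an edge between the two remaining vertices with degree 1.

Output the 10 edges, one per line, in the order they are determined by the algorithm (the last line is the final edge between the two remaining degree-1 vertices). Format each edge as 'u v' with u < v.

Answer: 2 5
3 7
1 9
1 3
3 5
5 6
6 11
4 10
4 8
8 11

Derivation:
Initial degrees: {1:2, 2:1, 3:3, 4:2, 5:3, 6:2, 7:1, 8:2, 9:1, 10:1, 11:2}
Step 1: smallest deg-1 vertex = 2, p_1 = 5. Add edge {2,5}. Now deg[2]=0, deg[5]=2.
Step 2: smallest deg-1 vertex = 7, p_2 = 3. Add edge {3,7}. Now deg[7]=0, deg[3]=2.
Step 3: smallest deg-1 vertex = 9, p_3 = 1. Add edge {1,9}. Now deg[9]=0, deg[1]=1.
Step 4: smallest deg-1 vertex = 1, p_4 = 3. Add edge {1,3}. Now deg[1]=0, deg[3]=1.
Step 5: smallest deg-1 vertex = 3, p_5 = 5. Add edge {3,5}. Now deg[3]=0, deg[5]=1.
Step 6: smallest deg-1 vertex = 5, p_6 = 6. Add edge {5,6}. Now deg[5]=0, deg[6]=1.
Step 7: smallest deg-1 vertex = 6, p_7 = 11. Add edge {6,11}. Now deg[6]=0, deg[11]=1.
Step 8: smallest deg-1 vertex = 10, p_8 = 4. Add edge {4,10}. Now deg[10]=0, deg[4]=1.
Step 9: smallest deg-1 vertex = 4, p_9 = 8. Add edge {4,8}. Now deg[4]=0, deg[8]=1.
Final: two remaining deg-1 vertices are 8, 11. Add edge {8,11}.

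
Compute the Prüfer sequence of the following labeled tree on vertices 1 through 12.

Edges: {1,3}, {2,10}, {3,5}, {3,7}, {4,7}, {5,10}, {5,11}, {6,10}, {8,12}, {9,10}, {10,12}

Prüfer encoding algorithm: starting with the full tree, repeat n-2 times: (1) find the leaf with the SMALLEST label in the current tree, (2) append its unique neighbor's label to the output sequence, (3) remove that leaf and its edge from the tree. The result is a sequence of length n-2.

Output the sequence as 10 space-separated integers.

Answer: 3 10 7 10 3 5 12 10 5 10

Derivation:
Step 1: leaves = {1,2,4,6,8,9,11}. Remove smallest leaf 1, emit neighbor 3.
Step 2: leaves = {2,4,6,8,9,11}. Remove smallest leaf 2, emit neighbor 10.
Step 3: leaves = {4,6,8,9,11}. Remove smallest leaf 4, emit neighbor 7.
Step 4: leaves = {6,7,8,9,11}. Remove smallest leaf 6, emit neighbor 10.
Step 5: leaves = {7,8,9,11}. Remove smallest leaf 7, emit neighbor 3.
Step 6: leaves = {3,8,9,11}. Remove smallest leaf 3, emit neighbor 5.
Step 7: leaves = {8,9,11}. Remove smallest leaf 8, emit neighbor 12.
Step 8: leaves = {9,11,12}. Remove smallest leaf 9, emit neighbor 10.
Step 9: leaves = {11,12}. Remove smallest leaf 11, emit neighbor 5.
Step 10: leaves = {5,12}. Remove smallest leaf 5, emit neighbor 10.
Done: 2 vertices remain (10, 12). Sequence = [3 10 7 10 3 5 12 10 5 10]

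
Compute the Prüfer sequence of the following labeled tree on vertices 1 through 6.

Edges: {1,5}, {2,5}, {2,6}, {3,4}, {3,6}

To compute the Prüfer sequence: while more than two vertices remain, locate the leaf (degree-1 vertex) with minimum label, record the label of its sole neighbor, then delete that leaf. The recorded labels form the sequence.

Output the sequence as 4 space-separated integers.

Answer: 5 3 6 2

Derivation:
Step 1: leaves = {1,4}. Remove smallest leaf 1, emit neighbor 5.
Step 2: leaves = {4,5}. Remove smallest leaf 4, emit neighbor 3.
Step 3: leaves = {3,5}. Remove smallest leaf 3, emit neighbor 6.
Step 4: leaves = {5,6}. Remove smallest leaf 5, emit neighbor 2.
Done: 2 vertices remain (2, 6). Sequence = [5 3 6 2]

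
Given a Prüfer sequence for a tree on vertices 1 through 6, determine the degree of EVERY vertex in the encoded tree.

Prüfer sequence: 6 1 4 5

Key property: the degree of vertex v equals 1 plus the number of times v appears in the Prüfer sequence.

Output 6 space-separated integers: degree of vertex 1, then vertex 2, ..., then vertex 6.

p_1 = 6: count[6] becomes 1
p_2 = 1: count[1] becomes 1
p_3 = 4: count[4] becomes 1
p_4 = 5: count[5] becomes 1
Degrees (1 + count): deg[1]=1+1=2, deg[2]=1+0=1, deg[3]=1+0=1, deg[4]=1+1=2, deg[5]=1+1=2, deg[6]=1+1=2

Answer: 2 1 1 2 2 2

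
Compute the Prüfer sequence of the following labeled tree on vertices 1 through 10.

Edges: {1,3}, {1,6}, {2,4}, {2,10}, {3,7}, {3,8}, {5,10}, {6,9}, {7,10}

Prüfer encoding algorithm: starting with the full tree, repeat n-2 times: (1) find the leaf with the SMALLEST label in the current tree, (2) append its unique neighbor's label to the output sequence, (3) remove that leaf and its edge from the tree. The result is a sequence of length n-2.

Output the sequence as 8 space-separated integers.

Answer: 2 10 10 3 6 1 3 7

Derivation:
Step 1: leaves = {4,5,8,9}. Remove smallest leaf 4, emit neighbor 2.
Step 2: leaves = {2,5,8,9}. Remove smallest leaf 2, emit neighbor 10.
Step 3: leaves = {5,8,9}. Remove smallest leaf 5, emit neighbor 10.
Step 4: leaves = {8,9,10}. Remove smallest leaf 8, emit neighbor 3.
Step 5: leaves = {9,10}. Remove smallest leaf 9, emit neighbor 6.
Step 6: leaves = {6,10}. Remove smallest leaf 6, emit neighbor 1.
Step 7: leaves = {1,10}. Remove smallest leaf 1, emit neighbor 3.
Step 8: leaves = {3,10}. Remove smallest leaf 3, emit neighbor 7.
Done: 2 vertices remain (7, 10). Sequence = [2 10 10 3 6 1 3 7]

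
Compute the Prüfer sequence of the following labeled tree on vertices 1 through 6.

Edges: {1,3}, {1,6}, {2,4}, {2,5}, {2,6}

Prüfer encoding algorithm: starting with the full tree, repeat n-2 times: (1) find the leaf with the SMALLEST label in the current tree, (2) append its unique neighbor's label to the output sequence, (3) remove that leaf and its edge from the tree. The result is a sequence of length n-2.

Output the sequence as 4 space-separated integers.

Step 1: leaves = {3,4,5}. Remove smallest leaf 3, emit neighbor 1.
Step 2: leaves = {1,4,5}. Remove smallest leaf 1, emit neighbor 6.
Step 3: leaves = {4,5,6}. Remove smallest leaf 4, emit neighbor 2.
Step 4: leaves = {5,6}. Remove smallest leaf 5, emit neighbor 2.
Done: 2 vertices remain (2, 6). Sequence = [1 6 2 2]

Answer: 1 6 2 2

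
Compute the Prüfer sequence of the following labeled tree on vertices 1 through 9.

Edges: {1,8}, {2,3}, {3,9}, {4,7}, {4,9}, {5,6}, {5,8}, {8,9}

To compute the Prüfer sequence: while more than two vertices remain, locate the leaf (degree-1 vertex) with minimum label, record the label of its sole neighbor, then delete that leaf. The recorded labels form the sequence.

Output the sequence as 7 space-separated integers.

Step 1: leaves = {1,2,6,7}. Remove smallest leaf 1, emit neighbor 8.
Step 2: leaves = {2,6,7}. Remove smallest leaf 2, emit neighbor 3.
Step 3: leaves = {3,6,7}. Remove smallest leaf 3, emit neighbor 9.
Step 4: leaves = {6,7}. Remove smallest leaf 6, emit neighbor 5.
Step 5: leaves = {5,7}. Remove smallest leaf 5, emit neighbor 8.
Step 6: leaves = {7,8}. Remove smallest leaf 7, emit neighbor 4.
Step 7: leaves = {4,8}. Remove smallest leaf 4, emit neighbor 9.
Done: 2 vertices remain (8, 9). Sequence = [8 3 9 5 8 4 9]

Answer: 8 3 9 5 8 4 9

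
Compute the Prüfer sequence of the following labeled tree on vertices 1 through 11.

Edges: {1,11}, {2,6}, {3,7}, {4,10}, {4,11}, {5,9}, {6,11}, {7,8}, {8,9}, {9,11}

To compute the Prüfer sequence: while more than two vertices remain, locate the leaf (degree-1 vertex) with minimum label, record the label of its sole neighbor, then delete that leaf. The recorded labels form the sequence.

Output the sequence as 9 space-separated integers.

Step 1: leaves = {1,2,3,5,10}. Remove smallest leaf 1, emit neighbor 11.
Step 2: leaves = {2,3,5,10}. Remove smallest leaf 2, emit neighbor 6.
Step 3: leaves = {3,5,6,10}. Remove smallest leaf 3, emit neighbor 7.
Step 4: leaves = {5,6,7,10}. Remove smallest leaf 5, emit neighbor 9.
Step 5: leaves = {6,7,10}. Remove smallest leaf 6, emit neighbor 11.
Step 6: leaves = {7,10}. Remove smallest leaf 7, emit neighbor 8.
Step 7: leaves = {8,10}. Remove smallest leaf 8, emit neighbor 9.
Step 8: leaves = {9,10}. Remove smallest leaf 9, emit neighbor 11.
Step 9: leaves = {10,11}. Remove smallest leaf 10, emit neighbor 4.
Done: 2 vertices remain (4, 11). Sequence = [11 6 7 9 11 8 9 11 4]

Answer: 11 6 7 9 11 8 9 11 4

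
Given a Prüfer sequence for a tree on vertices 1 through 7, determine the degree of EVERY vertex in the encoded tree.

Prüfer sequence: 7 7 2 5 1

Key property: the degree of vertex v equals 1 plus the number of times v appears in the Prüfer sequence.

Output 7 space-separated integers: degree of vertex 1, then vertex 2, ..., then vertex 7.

p_1 = 7: count[7] becomes 1
p_2 = 7: count[7] becomes 2
p_3 = 2: count[2] becomes 1
p_4 = 5: count[5] becomes 1
p_5 = 1: count[1] becomes 1
Degrees (1 + count): deg[1]=1+1=2, deg[2]=1+1=2, deg[3]=1+0=1, deg[4]=1+0=1, deg[5]=1+1=2, deg[6]=1+0=1, deg[7]=1+2=3

Answer: 2 2 1 1 2 1 3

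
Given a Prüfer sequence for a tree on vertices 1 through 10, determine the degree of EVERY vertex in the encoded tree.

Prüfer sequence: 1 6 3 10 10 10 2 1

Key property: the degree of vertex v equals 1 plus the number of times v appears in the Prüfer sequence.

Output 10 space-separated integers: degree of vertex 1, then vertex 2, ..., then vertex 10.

Answer: 3 2 2 1 1 2 1 1 1 4

Derivation:
p_1 = 1: count[1] becomes 1
p_2 = 6: count[6] becomes 1
p_3 = 3: count[3] becomes 1
p_4 = 10: count[10] becomes 1
p_5 = 10: count[10] becomes 2
p_6 = 10: count[10] becomes 3
p_7 = 2: count[2] becomes 1
p_8 = 1: count[1] becomes 2
Degrees (1 + count): deg[1]=1+2=3, deg[2]=1+1=2, deg[3]=1+1=2, deg[4]=1+0=1, deg[5]=1+0=1, deg[6]=1+1=2, deg[7]=1+0=1, deg[8]=1+0=1, deg[9]=1+0=1, deg[10]=1+3=4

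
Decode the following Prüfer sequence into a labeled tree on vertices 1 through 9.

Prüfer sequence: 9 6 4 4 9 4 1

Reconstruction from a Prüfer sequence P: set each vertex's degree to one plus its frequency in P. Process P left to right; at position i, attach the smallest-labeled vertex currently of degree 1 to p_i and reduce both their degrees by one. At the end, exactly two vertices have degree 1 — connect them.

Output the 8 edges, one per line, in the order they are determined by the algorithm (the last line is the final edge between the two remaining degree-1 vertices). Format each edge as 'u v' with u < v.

Initial degrees: {1:2, 2:1, 3:1, 4:4, 5:1, 6:2, 7:1, 8:1, 9:3}
Step 1: smallest deg-1 vertex = 2, p_1 = 9. Add edge {2,9}. Now deg[2]=0, deg[9]=2.
Step 2: smallest deg-1 vertex = 3, p_2 = 6. Add edge {3,6}. Now deg[3]=0, deg[6]=1.
Step 3: smallest deg-1 vertex = 5, p_3 = 4. Add edge {4,5}. Now deg[5]=0, deg[4]=3.
Step 4: smallest deg-1 vertex = 6, p_4 = 4. Add edge {4,6}. Now deg[6]=0, deg[4]=2.
Step 5: smallest deg-1 vertex = 7, p_5 = 9. Add edge {7,9}. Now deg[7]=0, deg[9]=1.
Step 6: smallest deg-1 vertex = 8, p_6 = 4. Add edge {4,8}. Now deg[8]=0, deg[4]=1.
Step 7: smallest deg-1 vertex = 4, p_7 = 1. Add edge {1,4}. Now deg[4]=0, deg[1]=1.
Final: two remaining deg-1 vertices are 1, 9. Add edge {1,9}.

Answer: 2 9
3 6
4 5
4 6
7 9
4 8
1 4
1 9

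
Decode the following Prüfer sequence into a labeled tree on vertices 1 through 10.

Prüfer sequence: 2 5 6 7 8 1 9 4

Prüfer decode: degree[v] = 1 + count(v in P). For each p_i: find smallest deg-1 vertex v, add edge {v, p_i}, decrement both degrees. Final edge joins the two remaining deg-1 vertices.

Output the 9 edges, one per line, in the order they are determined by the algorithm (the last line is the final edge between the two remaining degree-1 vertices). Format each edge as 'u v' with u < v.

Initial degrees: {1:2, 2:2, 3:1, 4:2, 5:2, 6:2, 7:2, 8:2, 9:2, 10:1}
Step 1: smallest deg-1 vertex = 3, p_1 = 2. Add edge {2,3}. Now deg[3]=0, deg[2]=1.
Step 2: smallest deg-1 vertex = 2, p_2 = 5. Add edge {2,5}. Now deg[2]=0, deg[5]=1.
Step 3: smallest deg-1 vertex = 5, p_3 = 6. Add edge {5,6}. Now deg[5]=0, deg[6]=1.
Step 4: smallest deg-1 vertex = 6, p_4 = 7. Add edge {6,7}. Now deg[6]=0, deg[7]=1.
Step 5: smallest deg-1 vertex = 7, p_5 = 8. Add edge {7,8}. Now deg[7]=0, deg[8]=1.
Step 6: smallest deg-1 vertex = 8, p_6 = 1. Add edge {1,8}. Now deg[8]=0, deg[1]=1.
Step 7: smallest deg-1 vertex = 1, p_7 = 9. Add edge {1,9}. Now deg[1]=0, deg[9]=1.
Step 8: smallest deg-1 vertex = 9, p_8 = 4. Add edge {4,9}. Now deg[9]=0, deg[4]=1.
Final: two remaining deg-1 vertices are 4, 10. Add edge {4,10}.

Answer: 2 3
2 5
5 6
6 7
7 8
1 8
1 9
4 9
4 10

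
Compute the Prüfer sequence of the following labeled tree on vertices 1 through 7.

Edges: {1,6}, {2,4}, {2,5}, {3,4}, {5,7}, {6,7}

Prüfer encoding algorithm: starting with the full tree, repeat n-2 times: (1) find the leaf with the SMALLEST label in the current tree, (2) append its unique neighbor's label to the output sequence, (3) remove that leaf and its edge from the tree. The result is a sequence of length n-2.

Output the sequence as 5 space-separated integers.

Step 1: leaves = {1,3}. Remove smallest leaf 1, emit neighbor 6.
Step 2: leaves = {3,6}. Remove smallest leaf 3, emit neighbor 4.
Step 3: leaves = {4,6}. Remove smallest leaf 4, emit neighbor 2.
Step 4: leaves = {2,6}. Remove smallest leaf 2, emit neighbor 5.
Step 5: leaves = {5,6}. Remove smallest leaf 5, emit neighbor 7.
Done: 2 vertices remain (6, 7). Sequence = [6 4 2 5 7]

Answer: 6 4 2 5 7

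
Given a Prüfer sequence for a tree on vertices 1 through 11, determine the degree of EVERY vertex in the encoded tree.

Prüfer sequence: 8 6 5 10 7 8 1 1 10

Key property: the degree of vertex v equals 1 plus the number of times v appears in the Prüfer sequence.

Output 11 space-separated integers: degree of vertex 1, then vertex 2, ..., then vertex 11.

p_1 = 8: count[8] becomes 1
p_2 = 6: count[6] becomes 1
p_3 = 5: count[5] becomes 1
p_4 = 10: count[10] becomes 1
p_5 = 7: count[7] becomes 1
p_6 = 8: count[8] becomes 2
p_7 = 1: count[1] becomes 1
p_8 = 1: count[1] becomes 2
p_9 = 10: count[10] becomes 2
Degrees (1 + count): deg[1]=1+2=3, deg[2]=1+0=1, deg[3]=1+0=1, deg[4]=1+0=1, deg[5]=1+1=2, deg[6]=1+1=2, deg[7]=1+1=2, deg[8]=1+2=3, deg[9]=1+0=1, deg[10]=1+2=3, deg[11]=1+0=1

Answer: 3 1 1 1 2 2 2 3 1 3 1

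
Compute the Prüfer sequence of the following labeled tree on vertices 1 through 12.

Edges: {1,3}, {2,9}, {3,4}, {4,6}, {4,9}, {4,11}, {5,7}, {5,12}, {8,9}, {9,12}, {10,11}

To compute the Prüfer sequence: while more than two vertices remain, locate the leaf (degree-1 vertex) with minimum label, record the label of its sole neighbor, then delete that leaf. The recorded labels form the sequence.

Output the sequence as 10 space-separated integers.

Answer: 3 9 4 4 5 12 9 11 4 9

Derivation:
Step 1: leaves = {1,2,6,7,8,10}. Remove smallest leaf 1, emit neighbor 3.
Step 2: leaves = {2,3,6,7,8,10}. Remove smallest leaf 2, emit neighbor 9.
Step 3: leaves = {3,6,7,8,10}. Remove smallest leaf 3, emit neighbor 4.
Step 4: leaves = {6,7,8,10}. Remove smallest leaf 6, emit neighbor 4.
Step 5: leaves = {7,8,10}. Remove smallest leaf 7, emit neighbor 5.
Step 6: leaves = {5,8,10}. Remove smallest leaf 5, emit neighbor 12.
Step 7: leaves = {8,10,12}. Remove smallest leaf 8, emit neighbor 9.
Step 8: leaves = {10,12}. Remove smallest leaf 10, emit neighbor 11.
Step 9: leaves = {11,12}. Remove smallest leaf 11, emit neighbor 4.
Step 10: leaves = {4,12}. Remove smallest leaf 4, emit neighbor 9.
Done: 2 vertices remain (9, 12). Sequence = [3 9 4 4 5 12 9 11 4 9]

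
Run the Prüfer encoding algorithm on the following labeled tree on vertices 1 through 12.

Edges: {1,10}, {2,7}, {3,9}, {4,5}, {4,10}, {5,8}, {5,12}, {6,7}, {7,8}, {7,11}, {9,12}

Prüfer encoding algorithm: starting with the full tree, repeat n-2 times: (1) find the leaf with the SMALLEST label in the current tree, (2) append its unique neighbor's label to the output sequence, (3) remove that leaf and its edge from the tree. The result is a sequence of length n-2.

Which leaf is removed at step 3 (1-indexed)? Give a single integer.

Step 1: current leaves = {1,2,3,6,11}. Remove leaf 1 (neighbor: 10).
Step 2: current leaves = {2,3,6,10,11}. Remove leaf 2 (neighbor: 7).
Step 3: current leaves = {3,6,10,11}. Remove leaf 3 (neighbor: 9).

Answer: 3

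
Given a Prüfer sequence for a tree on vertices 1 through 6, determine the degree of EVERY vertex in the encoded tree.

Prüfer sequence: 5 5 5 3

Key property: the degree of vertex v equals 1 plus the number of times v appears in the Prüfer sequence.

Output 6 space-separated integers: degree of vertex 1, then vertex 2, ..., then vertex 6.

p_1 = 5: count[5] becomes 1
p_2 = 5: count[5] becomes 2
p_3 = 5: count[5] becomes 3
p_4 = 3: count[3] becomes 1
Degrees (1 + count): deg[1]=1+0=1, deg[2]=1+0=1, deg[3]=1+1=2, deg[4]=1+0=1, deg[5]=1+3=4, deg[6]=1+0=1

Answer: 1 1 2 1 4 1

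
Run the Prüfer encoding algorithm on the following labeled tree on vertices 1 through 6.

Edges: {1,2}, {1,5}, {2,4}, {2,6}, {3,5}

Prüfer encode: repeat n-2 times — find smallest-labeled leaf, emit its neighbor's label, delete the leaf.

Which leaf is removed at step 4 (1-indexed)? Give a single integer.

Step 1: current leaves = {3,4,6}. Remove leaf 3 (neighbor: 5).
Step 2: current leaves = {4,5,6}. Remove leaf 4 (neighbor: 2).
Step 3: current leaves = {5,6}. Remove leaf 5 (neighbor: 1).
Step 4: current leaves = {1,6}. Remove leaf 1 (neighbor: 2).

Answer: 1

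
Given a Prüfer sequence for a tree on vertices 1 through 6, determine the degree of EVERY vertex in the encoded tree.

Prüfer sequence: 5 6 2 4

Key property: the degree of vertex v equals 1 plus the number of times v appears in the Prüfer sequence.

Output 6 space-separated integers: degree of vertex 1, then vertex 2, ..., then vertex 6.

p_1 = 5: count[5] becomes 1
p_2 = 6: count[6] becomes 1
p_3 = 2: count[2] becomes 1
p_4 = 4: count[4] becomes 1
Degrees (1 + count): deg[1]=1+0=1, deg[2]=1+1=2, deg[3]=1+0=1, deg[4]=1+1=2, deg[5]=1+1=2, deg[6]=1+1=2

Answer: 1 2 1 2 2 2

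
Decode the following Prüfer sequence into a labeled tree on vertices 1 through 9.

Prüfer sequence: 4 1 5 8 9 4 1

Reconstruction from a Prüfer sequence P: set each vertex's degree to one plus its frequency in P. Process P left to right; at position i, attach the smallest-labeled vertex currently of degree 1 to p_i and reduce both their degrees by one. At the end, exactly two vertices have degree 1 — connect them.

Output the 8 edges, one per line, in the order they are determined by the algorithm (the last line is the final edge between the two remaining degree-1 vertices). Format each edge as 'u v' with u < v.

Initial degrees: {1:3, 2:1, 3:1, 4:3, 5:2, 6:1, 7:1, 8:2, 9:2}
Step 1: smallest deg-1 vertex = 2, p_1 = 4. Add edge {2,4}. Now deg[2]=0, deg[4]=2.
Step 2: smallest deg-1 vertex = 3, p_2 = 1. Add edge {1,3}. Now deg[3]=0, deg[1]=2.
Step 3: smallest deg-1 vertex = 6, p_3 = 5. Add edge {5,6}. Now deg[6]=0, deg[5]=1.
Step 4: smallest deg-1 vertex = 5, p_4 = 8. Add edge {5,8}. Now deg[5]=0, deg[8]=1.
Step 5: smallest deg-1 vertex = 7, p_5 = 9. Add edge {7,9}. Now deg[7]=0, deg[9]=1.
Step 6: smallest deg-1 vertex = 8, p_6 = 4. Add edge {4,8}. Now deg[8]=0, deg[4]=1.
Step 7: smallest deg-1 vertex = 4, p_7 = 1. Add edge {1,4}. Now deg[4]=0, deg[1]=1.
Final: two remaining deg-1 vertices are 1, 9. Add edge {1,9}.

Answer: 2 4
1 3
5 6
5 8
7 9
4 8
1 4
1 9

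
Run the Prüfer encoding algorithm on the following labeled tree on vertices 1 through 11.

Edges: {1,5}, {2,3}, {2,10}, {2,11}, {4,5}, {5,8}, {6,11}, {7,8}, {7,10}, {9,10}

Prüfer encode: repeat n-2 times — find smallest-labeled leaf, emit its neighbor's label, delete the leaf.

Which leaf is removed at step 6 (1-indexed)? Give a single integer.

Step 1: current leaves = {1,3,4,6,9}. Remove leaf 1 (neighbor: 5).
Step 2: current leaves = {3,4,6,9}. Remove leaf 3 (neighbor: 2).
Step 3: current leaves = {4,6,9}. Remove leaf 4 (neighbor: 5).
Step 4: current leaves = {5,6,9}. Remove leaf 5 (neighbor: 8).
Step 5: current leaves = {6,8,9}. Remove leaf 6 (neighbor: 11).
Step 6: current leaves = {8,9,11}. Remove leaf 8 (neighbor: 7).

Answer: 8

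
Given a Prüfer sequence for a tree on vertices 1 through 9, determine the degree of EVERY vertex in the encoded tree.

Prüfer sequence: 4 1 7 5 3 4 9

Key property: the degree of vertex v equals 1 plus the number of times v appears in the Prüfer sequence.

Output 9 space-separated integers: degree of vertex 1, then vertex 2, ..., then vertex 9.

Answer: 2 1 2 3 2 1 2 1 2

Derivation:
p_1 = 4: count[4] becomes 1
p_2 = 1: count[1] becomes 1
p_3 = 7: count[7] becomes 1
p_4 = 5: count[5] becomes 1
p_5 = 3: count[3] becomes 1
p_6 = 4: count[4] becomes 2
p_7 = 9: count[9] becomes 1
Degrees (1 + count): deg[1]=1+1=2, deg[2]=1+0=1, deg[3]=1+1=2, deg[4]=1+2=3, deg[5]=1+1=2, deg[6]=1+0=1, deg[7]=1+1=2, deg[8]=1+0=1, deg[9]=1+1=2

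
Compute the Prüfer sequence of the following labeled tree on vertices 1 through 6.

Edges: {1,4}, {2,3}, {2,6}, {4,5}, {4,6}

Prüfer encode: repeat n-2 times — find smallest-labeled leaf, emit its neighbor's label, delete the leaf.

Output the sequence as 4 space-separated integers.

Answer: 4 2 6 4

Derivation:
Step 1: leaves = {1,3,5}. Remove smallest leaf 1, emit neighbor 4.
Step 2: leaves = {3,5}. Remove smallest leaf 3, emit neighbor 2.
Step 3: leaves = {2,5}. Remove smallest leaf 2, emit neighbor 6.
Step 4: leaves = {5,6}. Remove smallest leaf 5, emit neighbor 4.
Done: 2 vertices remain (4, 6). Sequence = [4 2 6 4]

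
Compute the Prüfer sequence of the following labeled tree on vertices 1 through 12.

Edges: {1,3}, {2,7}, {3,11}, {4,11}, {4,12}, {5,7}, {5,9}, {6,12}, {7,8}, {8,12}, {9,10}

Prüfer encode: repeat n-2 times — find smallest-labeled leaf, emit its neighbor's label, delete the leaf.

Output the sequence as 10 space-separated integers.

Step 1: leaves = {1,2,6,10}. Remove smallest leaf 1, emit neighbor 3.
Step 2: leaves = {2,3,6,10}. Remove smallest leaf 2, emit neighbor 7.
Step 3: leaves = {3,6,10}. Remove smallest leaf 3, emit neighbor 11.
Step 4: leaves = {6,10,11}. Remove smallest leaf 6, emit neighbor 12.
Step 5: leaves = {10,11}. Remove smallest leaf 10, emit neighbor 9.
Step 6: leaves = {9,11}. Remove smallest leaf 9, emit neighbor 5.
Step 7: leaves = {5,11}. Remove smallest leaf 5, emit neighbor 7.
Step 8: leaves = {7,11}. Remove smallest leaf 7, emit neighbor 8.
Step 9: leaves = {8,11}. Remove smallest leaf 8, emit neighbor 12.
Step 10: leaves = {11,12}. Remove smallest leaf 11, emit neighbor 4.
Done: 2 vertices remain (4, 12). Sequence = [3 7 11 12 9 5 7 8 12 4]

Answer: 3 7 11 12 9 5 7 8 12 4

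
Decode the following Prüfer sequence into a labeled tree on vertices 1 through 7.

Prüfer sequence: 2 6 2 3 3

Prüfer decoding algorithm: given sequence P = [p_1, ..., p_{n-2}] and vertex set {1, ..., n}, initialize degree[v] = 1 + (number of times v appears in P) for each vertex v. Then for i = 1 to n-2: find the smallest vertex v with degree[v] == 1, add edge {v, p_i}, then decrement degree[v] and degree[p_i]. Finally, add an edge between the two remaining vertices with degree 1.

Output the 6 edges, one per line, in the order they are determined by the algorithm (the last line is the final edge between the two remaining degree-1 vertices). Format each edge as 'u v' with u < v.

Initial degrees: {1:1, 2:3, 3:3, 4:1, 5:1, 6:2, 7:1}
Step 1: smallest deg-1 vertex = 1, p_1 = 2. Add edge {1,2}. Now deg[1]=0, deg[2]=2.
Step 2: smallest deg-1 vertex = 4, p_2 = 6. Add edge {4,6}. Now deg[4]=0, deg[6]=1.
Step 3: smallest deg-1 vertex = 5, p_3 = 2. Add edge {2,5}. Now deg[5]=0, deg[2]=1.
Step 4: smallest deg-1 vertex = 2, p_4 = 3. Add edge {2,3}. Now deg[2]=0, deg[3]=2.
Step 5: smallest deg-1 vertex = 6, p_5 = 3. Add edge {3,6}. Now deg[6]=0, deg[3]=1.
Final: two remaining deg-1 vertices are 3, 7. Add edge {3,7}.

Answer: 1 2
4 6
2 5
2 3
3 6
3 7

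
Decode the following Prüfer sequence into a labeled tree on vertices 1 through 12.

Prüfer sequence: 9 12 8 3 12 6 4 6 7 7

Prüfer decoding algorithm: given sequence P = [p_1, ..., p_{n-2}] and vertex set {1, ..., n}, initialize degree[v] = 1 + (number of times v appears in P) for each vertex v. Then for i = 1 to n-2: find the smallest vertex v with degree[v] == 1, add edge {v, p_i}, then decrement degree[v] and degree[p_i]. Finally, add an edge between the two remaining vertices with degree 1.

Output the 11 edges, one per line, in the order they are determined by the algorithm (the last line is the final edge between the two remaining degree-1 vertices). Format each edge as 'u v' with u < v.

Initial degrees: {1:1, 2:1, 3:2, 4:2, 5:1, 6:3, 7:3, 8:2, 9:2, 10:1, 11:1, 12:3}
Step 1: smallest deg-1 vertex = 1, p_1 = 9. Add edge {1,9}. Now deg[1]=0, deg[9]=1.
Step 2: smallest deg-1 vertex = 2, p_2 = 12. Add edge {2,12}. Now deg[2]=0, deg[12]=2.
Step 3: smallest deg-1 vertex = 5, p_3 = 8. Add edge {5,8}. Now deg[5]=0, deg[8]=1.
Step 4: smallest deg-1 vertex = 8, p_4 = 3. Add edge {3,8}. Now deg[8]=0, deg[3]=1.
Step 5: smallest deg-1 vertex = 3, p_5 = 12. Add edge {3,12}. Now deg[3]=0, deg[12]=1.
Step 6: smallest deg-1 vertex = 9, p_6 = 6. Add edge {6,9}. Now deg[9]=0, deg[6]=2.
Step 7: smallest deg-1 vertex = 10, p_7 = 4. Add edge {4,10}. Now deg[10]=0, deg[4]=1.
Step 8: smallest deg-1 vertex = 4, p_8 = 6. Add edge {4,6}. Now deg[4]=0, deg[6]=1.
Step 9: smallest deg-1 vertex = 6, p_9 = 7. Add edge {6,7}. Now deg[6]=0, deg[7]=2.
Step 10: smallest deg-1 vertex = 11, p_10 = 7. Add edge {7,11}. Now deg[11]=0, deg[7]=1.
Final: two remaining deg-1 vertices are 7, 12. Add edge {7,12}.

Answer: 1 9
2 12
5 8
3 8
3 12
6 9
4 10
4 6
6 7
7 11
7 12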